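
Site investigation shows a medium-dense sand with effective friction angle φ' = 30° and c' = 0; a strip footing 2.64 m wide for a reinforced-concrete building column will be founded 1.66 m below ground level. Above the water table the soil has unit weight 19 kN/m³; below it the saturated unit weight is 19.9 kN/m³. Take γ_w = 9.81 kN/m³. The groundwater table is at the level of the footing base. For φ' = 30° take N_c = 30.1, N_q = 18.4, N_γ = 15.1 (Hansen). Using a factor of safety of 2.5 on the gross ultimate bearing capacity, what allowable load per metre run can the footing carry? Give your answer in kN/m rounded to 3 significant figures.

≈ 825 kN/m

Overburden at base level: q = 19 × 1.66 = 31.54 kPa.
Below the base the soil is submerged, so the ½γBN_γ term uses γ' = 19.9 − 9.81 = 10.09 kN/m³.
Surcharge term q·N_q = 31.54 × 18.4 = 580.34 kPa; self-weight term 0.5·γ·B·N_γ = 0.5 × 10.09 × 2.64 × 15.1 = 201.11 kPa.
q_ult = 580.34 + 201.11 = 781.45 kPa.
Gross allowable pressure q_all = 781.45 / 2.5 = 312.58 kPa.
Allowable wall load = q_all × B = 312.58 × 2.64 = 825.21 kN per metre run.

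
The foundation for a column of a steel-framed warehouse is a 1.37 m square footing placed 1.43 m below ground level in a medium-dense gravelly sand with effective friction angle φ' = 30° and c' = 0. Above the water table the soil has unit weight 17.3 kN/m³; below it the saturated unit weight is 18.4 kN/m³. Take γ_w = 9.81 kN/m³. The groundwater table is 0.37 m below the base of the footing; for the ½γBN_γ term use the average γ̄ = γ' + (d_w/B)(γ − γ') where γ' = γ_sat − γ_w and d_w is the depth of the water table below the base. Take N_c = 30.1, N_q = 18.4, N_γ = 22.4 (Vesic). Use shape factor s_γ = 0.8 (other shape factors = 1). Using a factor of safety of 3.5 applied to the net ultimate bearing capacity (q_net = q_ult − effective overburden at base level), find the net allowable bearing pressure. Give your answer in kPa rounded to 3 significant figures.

q_all(net) ≈ 161 kPa

Effective surcharge at the founding depth q = γ·D_f = 17.3 × 1.43 = 24.739 kPa.
With d_w = 0.37 m < B, γ̄ = 8.59 + (0.37/1.37) × (17.3 − 8.59) = 10.942 kN/m³.
q_ult = q·N_q + 0.5·γ·B·N_γ·s_γ
     = 24.739 × 18.4 + 0.5 × 10.942 × 1.37 × 22.4 × 0.8
     = 455.2 + 134.32 = 589.52 kPa.
Net ultimate: q_net = 589.52 − 24.739 = 564.78 kPa.
q_all(net) = 564.78 / 3.5 = 161.37 kPa.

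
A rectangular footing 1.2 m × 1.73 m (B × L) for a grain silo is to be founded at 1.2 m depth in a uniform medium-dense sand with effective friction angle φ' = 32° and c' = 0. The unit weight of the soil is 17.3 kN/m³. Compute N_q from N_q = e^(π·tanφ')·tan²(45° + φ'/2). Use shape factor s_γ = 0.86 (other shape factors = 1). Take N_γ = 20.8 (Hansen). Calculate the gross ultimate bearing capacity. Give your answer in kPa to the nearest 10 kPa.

q_ult ≈ 670 kPa

tan32° = 0.6249, so N_q = e^(π×0.6249)·tan²(61°) = 7.121 × 3.255 = 23.18.
q = γ·D_f = 17.3 × 1.2 = 20.76 kPa.
q·N_q = 20.76 × 23.177 = 481.15 kPa
0.5·γ·B·N_γ·s_γ = 0.5 × 17.3 × 1.2 × 20.8 × 0.86 = 185.68 kPa
q_ult = 481.15 + 185.68 = 666.83 kPa.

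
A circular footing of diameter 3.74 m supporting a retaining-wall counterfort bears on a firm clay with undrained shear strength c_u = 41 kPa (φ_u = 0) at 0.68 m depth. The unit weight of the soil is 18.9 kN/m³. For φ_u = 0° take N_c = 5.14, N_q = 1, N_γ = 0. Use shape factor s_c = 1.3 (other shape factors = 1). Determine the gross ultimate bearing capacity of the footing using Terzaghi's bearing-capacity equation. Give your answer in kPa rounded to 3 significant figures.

q_ult ≈ 287 kPa

Overburden at base level: q = 18.9 × 0.68 = 12.852 kPa.
Cohesion term c·N_c·s_c = 41 × 5.14 × 1.3 = 273.96 kPa; surcharge term q·N_q = 12.852 × 1 = 12.852 kPa.
q_ult = 273.96 + 12.852 = 286.81 kPa.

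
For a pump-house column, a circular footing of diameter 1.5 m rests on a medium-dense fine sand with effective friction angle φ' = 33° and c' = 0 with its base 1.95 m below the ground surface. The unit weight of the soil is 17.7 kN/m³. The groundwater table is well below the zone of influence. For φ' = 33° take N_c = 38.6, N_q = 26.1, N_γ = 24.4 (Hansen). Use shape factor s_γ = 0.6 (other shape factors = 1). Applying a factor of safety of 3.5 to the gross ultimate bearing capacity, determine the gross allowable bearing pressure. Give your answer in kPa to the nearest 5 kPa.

Effective surcharge at the founding depth q = γ·D_f = 17.7 × 1.95 = 34.515 kPa.
q_ult = q·N_q + 0.5·γ·B·N_γ·s_γ
     = 34.515 × 26.1 + 0.5 × 17.7 × 1.5 × 24.4 × 0.6
     = 900.84 + 194.35 = 1095.2 kPa.
q_all = q_ult / FS = 1095.2 / 3.5 = 312.91 kPa.

q_all ≈ 315 kPa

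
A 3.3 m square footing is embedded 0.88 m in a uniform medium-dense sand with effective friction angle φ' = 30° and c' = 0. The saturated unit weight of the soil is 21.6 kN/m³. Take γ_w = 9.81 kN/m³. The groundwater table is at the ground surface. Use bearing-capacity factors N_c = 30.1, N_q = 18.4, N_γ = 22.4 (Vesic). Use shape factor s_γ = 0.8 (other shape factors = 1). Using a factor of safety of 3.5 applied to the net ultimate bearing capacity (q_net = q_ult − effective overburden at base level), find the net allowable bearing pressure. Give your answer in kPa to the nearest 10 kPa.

γ' = 21.6 − 9.81 = 11.79 kN/m³ (submerged throughout). q = 11.79 × 0.88 = 10.375 kPa; the same γ' applies in the ½γBN_γ term.
q·N_q = 10.375 × 18.4 = 190.9 kPa
0.5·γ·B·N_γ·s_γ = 0.5 × 11.79 × 3.3 × 22.4 × 0.8 = 348.61 kPa
q_ult = 190.9 + 348.61 = 539.51 kPa.
Net ultimate: q_net = 539.51 − 10.375 = 529.14 kPa.
q_all(net) = 529.14 / 3.5 = 151.18 kPa.

q_all(net) ≈ 150 kPa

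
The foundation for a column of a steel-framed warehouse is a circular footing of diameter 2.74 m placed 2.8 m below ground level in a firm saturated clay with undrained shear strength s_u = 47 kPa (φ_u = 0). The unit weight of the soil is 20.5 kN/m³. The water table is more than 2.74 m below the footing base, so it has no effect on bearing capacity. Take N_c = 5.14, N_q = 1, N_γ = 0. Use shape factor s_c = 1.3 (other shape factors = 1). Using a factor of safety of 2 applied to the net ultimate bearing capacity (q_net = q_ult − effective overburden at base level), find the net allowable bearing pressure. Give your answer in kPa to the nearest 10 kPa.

q_all(net) ≈ 160 kPa

q = γ·D_f = 20.5 × 2.8 = 57.4 kPa.
c·N_c·s_c = 47 × 5.14 × 1.3 = 314.05 kPa
q·N_q = 57.4 × 1 = 57.4 kPa
q_ult = 314.05 + 57.4 = 371.45 kPa.
Net ultimate: q_net = 371.45 − 57.4 = 314.05 kPa.
q_all(net) = 314.05 / 2 = 157.03 kPa.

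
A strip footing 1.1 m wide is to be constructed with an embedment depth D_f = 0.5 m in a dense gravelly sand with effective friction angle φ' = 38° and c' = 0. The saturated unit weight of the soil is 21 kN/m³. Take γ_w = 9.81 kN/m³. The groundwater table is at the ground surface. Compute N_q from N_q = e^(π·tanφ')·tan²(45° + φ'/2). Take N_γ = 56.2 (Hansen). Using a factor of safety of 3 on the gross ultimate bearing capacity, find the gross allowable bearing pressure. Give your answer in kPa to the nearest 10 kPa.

N_q = e^(π·tan38°)·tan²(64°) = 48.93.
γ' = 21 − 9.81 = 11.19 kN/m³ (submerged throughout). q = 11.19 × 0.5 = 5.595 kPa; the same γ' applies in the ½γBN_γ term.
q·N_q = 5.595 × 48.933 = 273.78 kPa
0.5·γ·B·N_γ = 0.5 × 11.19 × 1.1 × 56.2 = 345.88 kPa
q_ult = 273.78 + 345.88 = 619.66 kPa.
q_all = 619.66 / 3 = 206.55 kPa.

q_all ≈ 210 kPa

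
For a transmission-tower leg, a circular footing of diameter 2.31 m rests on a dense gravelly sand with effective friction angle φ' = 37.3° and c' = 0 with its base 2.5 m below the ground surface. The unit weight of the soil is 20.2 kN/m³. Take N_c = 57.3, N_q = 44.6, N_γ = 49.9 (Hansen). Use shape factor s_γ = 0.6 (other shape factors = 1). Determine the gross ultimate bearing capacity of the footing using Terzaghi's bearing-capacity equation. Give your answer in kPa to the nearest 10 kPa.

Effective surcharge at the founding depth q = γ·D_f = 20.2 × 2.5 = 50.5 kPa.
q_ult = q·N_q + 0.5·γ·B·N_γ·s_γ
     = 50.5 × 44.6 + 0.5 × 20.2 × 2.31 × 49.9 × 0.6
     = 2252.3 + 698.53 = 2950.8 kPa.

q_ult ≈ 2950 kPa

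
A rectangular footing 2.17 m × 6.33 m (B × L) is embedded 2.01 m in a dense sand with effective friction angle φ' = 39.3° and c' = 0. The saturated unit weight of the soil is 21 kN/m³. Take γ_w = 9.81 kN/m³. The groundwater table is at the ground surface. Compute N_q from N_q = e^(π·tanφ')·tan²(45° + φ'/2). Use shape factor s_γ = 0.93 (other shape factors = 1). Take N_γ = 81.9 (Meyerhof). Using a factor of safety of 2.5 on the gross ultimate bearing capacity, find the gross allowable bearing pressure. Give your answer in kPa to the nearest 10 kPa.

q_all ≈ 890 kPa

N_q = e^(π·tan39.3°)·tan²(64.65°) = 58.29.
γ' = 21 − 9.81 = 11.19 kN/m³ (submerged throughout). q = 11.19 × 2.01 = 22.492 kPa; the same γ' applies in the ½γBN_γ term.
q·N_q = 22.492 × 58.291 = 1311.1 kPa
0.5·γ·B·N_γ·s_γ = 0.5 × 11.19 × 2.17 × 81.9 × 0.93 = 924.75 kPa
q_ult = 1311.1 + 924.75 = 2235.8 kPa.
q_all = 2235.8 / 2.5 = 894.33 kPa.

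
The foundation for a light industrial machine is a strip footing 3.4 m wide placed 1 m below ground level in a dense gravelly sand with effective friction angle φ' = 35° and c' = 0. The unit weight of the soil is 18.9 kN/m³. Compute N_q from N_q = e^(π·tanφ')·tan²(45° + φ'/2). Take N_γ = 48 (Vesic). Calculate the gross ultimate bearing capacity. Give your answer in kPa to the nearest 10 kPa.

q_ult ≈ 2170 kPa

tan35° = 0.7002, so N_q = e^(π×0.7002)·tan²(62.5°) = 9.023 × 3.69 = 33.3.
Overburden at base level: q = 18.9 × 1 = 18.9 kPa.
Surcharge term q·N_q = 18.9 × 33.296 = 629.3 kPa; self-weight term 0.5·γ·B·N_γ = 0.5 × 18.9 × 3.4 × 48 = 1542.2 kPa.
q_ult = 629.3 + 1542.2 = 2171.5 kPa.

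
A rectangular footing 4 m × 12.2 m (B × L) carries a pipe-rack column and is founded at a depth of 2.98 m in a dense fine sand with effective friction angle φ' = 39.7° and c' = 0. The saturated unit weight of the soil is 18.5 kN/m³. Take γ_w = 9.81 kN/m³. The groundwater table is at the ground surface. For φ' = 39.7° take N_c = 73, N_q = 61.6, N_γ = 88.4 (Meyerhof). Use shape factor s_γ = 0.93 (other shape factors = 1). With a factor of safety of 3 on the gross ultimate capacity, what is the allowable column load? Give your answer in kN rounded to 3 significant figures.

With the water table at the surface the whole profile is submerged: γ' = 18.5 − 9.81 = 8.69 kN/m³, so q = γ'·D_f = 25.896 kPa; the same γ' applies in the ½γBN_γ term.
q_ult = q·N_q + 0.5·γ·B·N_γ·s_γ
     = 25.896 × 61.6 + 0.5 × 8.69 × 4 × 88.4 × 0.93
     = 1595.2 + 1428.8 = 3024.1 kPa.
Gross allowable pressure q_all = 3024.1 / 3 = 1008 kPa.
Footing area = 48.8 m², so allowable column load = 1008 × 48.8 = 49191 kN.

P_all ≈ 49200 kN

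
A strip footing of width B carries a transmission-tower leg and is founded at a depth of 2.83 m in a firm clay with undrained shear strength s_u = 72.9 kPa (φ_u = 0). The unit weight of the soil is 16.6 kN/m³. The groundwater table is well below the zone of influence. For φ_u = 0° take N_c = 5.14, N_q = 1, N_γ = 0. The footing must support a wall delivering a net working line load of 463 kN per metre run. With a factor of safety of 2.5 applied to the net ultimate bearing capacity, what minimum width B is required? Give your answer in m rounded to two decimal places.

B = 3.09 m

Overburden at base level: q = 16.6 × 2.83 = 46.978 kPa.
Cohesion term c·N_c = 72.9 × 5.14 = 374.71 kPa; surcharge term q·N_q = 46.978 × 1 = 46.978 kPa.
q_ult = 374.71 + 46.978 = 421.68 kPa.
For φ = 0 the ½γBN_γ term vanishes, so q_ult is independent of B. q_net = 421.68 − 46.978 = 374.71 kPa; q_all(net) = 374.71/2.5 = 149.88 kPa.
Required width B = w / q_all(net) = 463 / 149.88 = 3.089 m.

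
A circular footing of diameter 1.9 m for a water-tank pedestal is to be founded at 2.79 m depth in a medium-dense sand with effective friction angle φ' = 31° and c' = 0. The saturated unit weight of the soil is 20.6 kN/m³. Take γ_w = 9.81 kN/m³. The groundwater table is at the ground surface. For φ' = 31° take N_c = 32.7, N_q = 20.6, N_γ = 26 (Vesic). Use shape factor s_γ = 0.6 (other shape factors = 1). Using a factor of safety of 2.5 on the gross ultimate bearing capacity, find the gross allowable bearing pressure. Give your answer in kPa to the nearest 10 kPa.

With the water table at the surface the whole profile is submerged: γ' = 20.6 − 9.81 = 10.79 kN/m³, so q = γ'·D_f = 30.104 kPa; the same γ' applies in the ½γBN_γ term.
q_ult = q·N_q + 0.5·γ·B·N_γ·s_γ
     = 30.104 × 20.6 + 0.5 × 10.79 × 1.9 × 26 × 0.6
     = 620.14 + 159.91 = 780.05 kPa.
q_all = 780.05 / 2.5 = 312.02 kPa.

q_all ≈ 310 kPa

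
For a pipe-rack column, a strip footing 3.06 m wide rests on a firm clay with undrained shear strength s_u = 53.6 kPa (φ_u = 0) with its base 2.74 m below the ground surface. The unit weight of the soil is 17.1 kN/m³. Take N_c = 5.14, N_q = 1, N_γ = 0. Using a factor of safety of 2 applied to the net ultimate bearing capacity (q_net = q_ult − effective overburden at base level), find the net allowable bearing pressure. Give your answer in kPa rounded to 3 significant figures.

Effective surcharge at the founding depth q = γ·D_f = 17.1 × 2.74 = 46.854 kPa.
q_ult = c·N_c + q·N_q
     = 53.6 × 5.14 + 46.854 × 1
     = 275.5 + 46.854 = 322.36 kPa.
Net ultimate: q_net = 322.36 − 46.854 = 275.5 kPa.
q_all(net) = 275.5 / 2 = 137.75 kPa.

q_all(net) ≈ 138 kPa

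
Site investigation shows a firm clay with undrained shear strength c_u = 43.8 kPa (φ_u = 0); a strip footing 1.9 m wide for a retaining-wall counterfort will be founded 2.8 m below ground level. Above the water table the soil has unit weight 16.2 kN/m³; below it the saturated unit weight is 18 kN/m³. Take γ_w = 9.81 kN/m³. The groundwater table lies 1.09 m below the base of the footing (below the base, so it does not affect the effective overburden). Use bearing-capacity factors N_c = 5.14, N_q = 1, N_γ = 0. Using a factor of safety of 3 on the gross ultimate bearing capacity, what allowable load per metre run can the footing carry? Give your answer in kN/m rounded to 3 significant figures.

q = γ·D_f = 16.2 × 2.8 = 45.36 kPa.
c·N_c = 43.8 × 5.14 = 225.13 kPa
q·N_q = 45.36 × 1 = 45.36 kPa
q_ult = 225.13 + 45.36 = 270.49 kPa.
Gross allowable pressure q_all = 270.49 / 3 = 90.164 kPa.
Allowable wall load = q_all × B = 90.164 × 1.9 = 171.31 kN per metre run.

≈ 171 kN/m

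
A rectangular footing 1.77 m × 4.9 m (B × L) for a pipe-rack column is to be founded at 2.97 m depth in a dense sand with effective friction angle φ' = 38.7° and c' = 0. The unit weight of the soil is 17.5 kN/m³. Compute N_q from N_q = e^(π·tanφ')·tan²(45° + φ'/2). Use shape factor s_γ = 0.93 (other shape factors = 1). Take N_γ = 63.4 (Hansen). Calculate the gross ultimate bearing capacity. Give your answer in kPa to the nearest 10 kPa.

q_ult ≈ 3710 kPa

tan38.7° = 0.8012, so N_q = e^(π×0.8012)·tan²(64.35°) = 12.39 × 4.337 = 53.73.
q = γ·D_f = 17.5 × 2.97 = 51.975 kPa.
q·N_q = 51.975 × 53.733 = 2792.8 kPa
0.5·γ·B·N_γ·s_γ = 0.5 × 17.5 × 1.77 × 63.4 × 0.93 = 913.17 kPa
q_ult = 2792.8 + 913.17 = 3705.9 kPa.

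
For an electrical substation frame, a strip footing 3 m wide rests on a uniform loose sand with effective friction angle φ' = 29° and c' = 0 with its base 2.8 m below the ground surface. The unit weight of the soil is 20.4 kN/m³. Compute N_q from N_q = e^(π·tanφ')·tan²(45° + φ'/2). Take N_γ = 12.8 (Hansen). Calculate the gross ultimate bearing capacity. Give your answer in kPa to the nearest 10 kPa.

tan29° = 0.5543, so N_q = e^(π×0.5543)·tan²(59.5°) = 5.705 × 2.882 = 16.44.
Effective surcharge at the founding depth q = γ·D_f = 20.4 × 2.8 = 57.12 kPa.
q_ult = q·N_q + 0.5·γ·B·N_γ
     = 57.12 × 16.443 + 0.5 × 20.4 × 3 × 12.8
     = 939.24 + 391.68 = 1330.9 kPa.

q_ult ≈ 1330 kPa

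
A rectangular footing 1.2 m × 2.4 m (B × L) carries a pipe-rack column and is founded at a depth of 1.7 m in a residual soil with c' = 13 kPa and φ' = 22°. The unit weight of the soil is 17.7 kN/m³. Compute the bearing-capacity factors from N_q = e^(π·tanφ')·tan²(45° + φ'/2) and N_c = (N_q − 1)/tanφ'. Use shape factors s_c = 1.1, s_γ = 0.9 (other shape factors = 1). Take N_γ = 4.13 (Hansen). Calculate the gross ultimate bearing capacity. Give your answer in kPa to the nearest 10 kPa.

tan22° = 0.404, so N_q = e^(π×0.404)·tan²(56°) = 3.558 × 2.198 = 7.82.
N_c = (7.82 − 1)/tan22° = 16.88.
q = γ·D_f = 17.7 × 1.7 = 30.09 kPa.
c·N_c·s_c = 13 × 16.883 × 1.1 = 241.42 kPa
q·N_q = 30.09 × 7.8211 = 235.34 kPa
0.5·γ·B·N_γ·s_γ = 0.5 × 17.7 × 1.2 × 4.13 × 0.9 = 39.475 kPa
q_ult = 241.42 + 235.34 + 39.475 = 516.24 kPa.

q_ult ≈ 520 kPa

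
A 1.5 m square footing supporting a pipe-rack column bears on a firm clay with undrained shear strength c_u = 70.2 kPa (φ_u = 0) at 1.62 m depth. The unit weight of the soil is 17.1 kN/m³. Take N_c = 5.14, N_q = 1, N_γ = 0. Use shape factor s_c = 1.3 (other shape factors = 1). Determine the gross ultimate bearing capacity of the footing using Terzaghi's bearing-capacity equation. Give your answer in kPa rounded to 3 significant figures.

q_ult ≈ 497 kPa

Overburden at base level: q = 17.1 × 1.62 = 27.702 kPa.
Cohesion term c·N_c·s_c = 70.2 × 5.14 × 1.3 = 469.08 kPa; surcharge term q·N_q = 27.702 × 1 = 27.702 kPa.
q_ult = 469.08 + 27.702 = 496.78 kPa.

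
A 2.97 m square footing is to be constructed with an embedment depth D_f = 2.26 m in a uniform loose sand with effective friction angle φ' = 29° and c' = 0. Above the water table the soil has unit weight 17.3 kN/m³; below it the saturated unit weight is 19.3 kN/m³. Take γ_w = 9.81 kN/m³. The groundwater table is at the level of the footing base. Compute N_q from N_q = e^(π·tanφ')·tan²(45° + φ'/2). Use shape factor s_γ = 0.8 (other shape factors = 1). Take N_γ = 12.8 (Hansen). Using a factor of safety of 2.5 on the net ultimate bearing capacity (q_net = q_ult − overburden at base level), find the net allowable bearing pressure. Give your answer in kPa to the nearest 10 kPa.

q_all(net) ≈ 300 kPa

N_q = e^(π·tan29°)·tan²(59.5°) = 16.44.
q = γ·D_f = 17.3 × 2.26 = 39.098 kPa.
For the ½γBN_γ term take γ' = 19.3 − 9.81 = 9.49 kN/m³ (soil below base is submerged).
q·N_q = 39.098 × 16.443 = 642.9 kPa
0.5·γ·B·N_γ·s_γ = 0.5 × 9.49 × 2.97 × 12.8 × 0.8 = 144.31 kPa
q_ult = 642.9 + 144.31 = 787.21 kPa.
q_net = 787.21 − 39.098 = 748.11 kPa.
q_all(net) = 748.11 / 2.5 = 299.24 kPa.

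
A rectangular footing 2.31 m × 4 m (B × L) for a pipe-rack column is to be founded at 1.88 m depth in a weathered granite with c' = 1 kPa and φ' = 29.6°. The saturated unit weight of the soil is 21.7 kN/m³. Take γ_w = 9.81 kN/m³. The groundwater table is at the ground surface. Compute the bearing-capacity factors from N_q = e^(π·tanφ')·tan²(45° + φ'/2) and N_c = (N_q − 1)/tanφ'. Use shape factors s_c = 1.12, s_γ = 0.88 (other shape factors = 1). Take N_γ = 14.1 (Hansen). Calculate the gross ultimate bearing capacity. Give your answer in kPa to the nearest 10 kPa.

tan29.6° = 0.5681, so N_q = e^(π×0.5681)·tan²(59.8°) = 5.958 × 2.952 = 17.59.
N_c = (17.59 − 1)/tan29.6° = 29.2.
Water table at ground surface, so effective unit weight γ' = 21.7 − 9.81 = 11.89 kN/m³ is used throughout; overburden q = 11.89 × 1.88 = 22.353 kPa; the same γ' applies in the ½γBN_γ term.
Cohesion term c·N_c·s_c = 1 × 29.199 × 1.12 = 32.703 kPa; surcharge term q·N_q = 22.353 × 17.588 = 393.14 kPa; self-weight term 0.5·γ·B·N_γ·s_γ = 0.5 × 11.89 × 2.31 × 14.1 × 0.88 = 170.4 kPa.
q_ult = 32.703 + 393.14 + 170.4 = 596.24 kPa.

q_ult ≈ 600 kPa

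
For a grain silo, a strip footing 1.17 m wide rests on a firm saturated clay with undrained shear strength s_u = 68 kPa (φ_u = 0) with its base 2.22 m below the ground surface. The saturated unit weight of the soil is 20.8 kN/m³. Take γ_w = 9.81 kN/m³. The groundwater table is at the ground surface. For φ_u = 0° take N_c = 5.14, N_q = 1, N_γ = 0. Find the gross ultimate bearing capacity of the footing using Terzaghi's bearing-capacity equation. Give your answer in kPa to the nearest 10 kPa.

q_ult ≈ 370 kPa

With the water table at the surface the whole profile is submerged: γ' = 20.8 − 9.81 = 10.99 kN/m³, so q = γ'·D_f = 24.398 kPa.
q_ult = c·N_c + q·N_q
     = 68 × 5.14 + 24.398 × 1
     = 349.52 + 24.398 = 373.92 kPa.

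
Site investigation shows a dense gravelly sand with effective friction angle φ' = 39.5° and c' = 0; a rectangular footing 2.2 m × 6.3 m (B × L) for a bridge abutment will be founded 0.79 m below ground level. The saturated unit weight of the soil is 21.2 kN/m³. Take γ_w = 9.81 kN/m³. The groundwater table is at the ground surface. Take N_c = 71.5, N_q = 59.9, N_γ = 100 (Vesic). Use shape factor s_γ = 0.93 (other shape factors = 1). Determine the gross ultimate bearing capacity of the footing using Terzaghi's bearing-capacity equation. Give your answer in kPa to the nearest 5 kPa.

q_ult ≈ 1705 kPa

Water table at ground surface, so effective unit weight γ' = 21.2 − 9.81 = 11.39 kN/m³ is used throughout; overburden q = 11.39 × 0.79 = 8.9981 kPa; the same γ' applies in the ½γBN_γ term.
Surcharge term q·N_q = 8.9981 × 59.9 = 538.99 kPa; self-weight term 0.5·γ·B·N_γ·s_γ = 0.5 × 11.39 × 2.2 × 100 × 0.93 = 1165.2 kPa.
q_ult = 538.99 + 1165.2 = 1704.2 kPa.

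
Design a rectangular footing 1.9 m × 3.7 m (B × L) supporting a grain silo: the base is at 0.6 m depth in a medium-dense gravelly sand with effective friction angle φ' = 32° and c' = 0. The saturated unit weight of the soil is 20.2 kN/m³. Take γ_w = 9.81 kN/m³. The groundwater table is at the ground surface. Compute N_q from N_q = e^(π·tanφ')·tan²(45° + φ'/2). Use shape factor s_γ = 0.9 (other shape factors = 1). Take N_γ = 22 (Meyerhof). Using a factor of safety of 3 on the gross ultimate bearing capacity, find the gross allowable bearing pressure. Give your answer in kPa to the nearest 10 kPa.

q_all ≈ 110 kPa

N_q = e^(π·tan32°)·tan²(61°) = 23.18.
Water table at ground surface, so effective unit weight γ' = 20.2 − 9.81 = 10.39 kN/m³ is used throughout; overburden q = 10.39 × 0.6 = 6.234 kPa; the same γ' applies in the ½γBN_γ term.
Surcharge term q·N_q = 6.234 × 23.177 = 144.48 kPa; self-weight term 0.5·γ·B·N_γ·s_γ = 0.5 × 10.39 × 1.9 × 22 × 0.9 = 195.44 kPa.
q_ult = 144.48 + 195.44 = 339.92 kPa.
q_all = 339.92 / 3 = 113.31 kPa.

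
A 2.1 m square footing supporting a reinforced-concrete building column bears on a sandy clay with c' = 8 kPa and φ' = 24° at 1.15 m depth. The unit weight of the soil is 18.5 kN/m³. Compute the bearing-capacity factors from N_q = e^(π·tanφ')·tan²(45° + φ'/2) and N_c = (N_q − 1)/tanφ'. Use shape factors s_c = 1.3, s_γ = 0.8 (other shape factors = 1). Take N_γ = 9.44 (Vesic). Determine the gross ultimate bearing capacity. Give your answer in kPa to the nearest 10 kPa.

tan24° = 0.4452, so N_q = e^(π×0.4452)·tan²(57°) = 4.05 × 2.371 = 9.6.
N_c = (9.6 − 1)/tan24° = 19.32.
Effective surcharge at the founding depth q = γ·D_f = 18.5 × 1.15 = 21.275 kPa.
q_ult = c·N_c·s_c + q·N_q + 0.5·γ·B·N_γ·s_γ
     = 8 × 19.324 × 1.3 + 21.275 × 9.6034 + 0.5 × 18.5 × 2.1 × 9.44 × 0.8
     = 200.96 + 204.31 + 146.7 = 551.97 kPa.

q_ult ≈ 550 kPa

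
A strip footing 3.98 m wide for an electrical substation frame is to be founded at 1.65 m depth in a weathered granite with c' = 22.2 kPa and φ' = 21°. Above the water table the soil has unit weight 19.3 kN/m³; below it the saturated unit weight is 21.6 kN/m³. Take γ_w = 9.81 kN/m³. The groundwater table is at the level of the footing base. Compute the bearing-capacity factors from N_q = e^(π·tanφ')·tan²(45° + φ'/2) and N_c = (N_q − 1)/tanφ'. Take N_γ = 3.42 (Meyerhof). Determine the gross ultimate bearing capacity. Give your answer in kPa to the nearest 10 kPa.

q_ult ≈ 660 kPa

tan21° = 0.3839, so N_q = e^(π×0.3839)·tan²(55.5°) = 3.34 × 2.117 = 7.07.
N_c = (7.07 − 1)/tan21° = 15.81.
Overburden at base level: q = 19.3 × 1.65 = 31.845 kPa.
Below the base the soil is submerged, so the ½γBN_γ term uses γ' = 21.6 − 9.81 = 11.79 kN/m³.
Cohesion term c·N_c = 22.2 × 15.815 = 351.09 kPa; surcharge term q·N_q = 31.845 × 7.0708 = 225.17 kPa; self-weight term 0.5·γ·B·N_γ = 0.5 × 11.79 × 3.98 × 3.42 = 80.24 kPa.
q_ult = 351.09 + 225.17 + 80.24 = 656.5 kPa.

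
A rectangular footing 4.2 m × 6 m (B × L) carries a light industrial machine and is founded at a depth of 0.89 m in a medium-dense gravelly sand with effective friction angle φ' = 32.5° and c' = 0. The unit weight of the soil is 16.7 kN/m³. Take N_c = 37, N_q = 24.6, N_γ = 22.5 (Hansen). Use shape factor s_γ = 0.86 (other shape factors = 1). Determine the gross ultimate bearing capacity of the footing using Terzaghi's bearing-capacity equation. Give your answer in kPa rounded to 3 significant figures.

q = γ·D_f = 16.7 × 0.89 = 14.863 kPa.
q·N_q = 14.863 × 24.6 = 365.63 kPa
0.5·γ·B·N_γ·s_γ = 0.5 × 16.7 × 4.2 × 22.5 × 0.86 = 678.6 kPa
q_ult = 365.63 + 678.6 = 1044.2 kPa.

q_ult ≈ 1040 kPa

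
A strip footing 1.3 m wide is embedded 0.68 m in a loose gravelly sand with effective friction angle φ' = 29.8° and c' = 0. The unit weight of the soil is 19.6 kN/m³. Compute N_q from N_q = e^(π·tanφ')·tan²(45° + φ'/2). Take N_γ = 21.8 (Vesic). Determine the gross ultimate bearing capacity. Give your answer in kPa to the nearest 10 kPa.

q_ult ≈ 520 kPa

tan29.8° = 0.5727, so N_q = e^(π×0.5727)·tan²(59.9°) = 6.045 × 2.976 = 17.99.
q = γ·D_f = 19.6 × 0.68 = 13.328 kPa.
q·N_q = 13.328 × 17.989 = 239.76 kPa
0.5·γ·B·N_γ = 0.5 × 19.6 × 1.3 × 21.8 = 277.73 kPa
q_ult = 239.76 + 277.73 = 517.49 kPa.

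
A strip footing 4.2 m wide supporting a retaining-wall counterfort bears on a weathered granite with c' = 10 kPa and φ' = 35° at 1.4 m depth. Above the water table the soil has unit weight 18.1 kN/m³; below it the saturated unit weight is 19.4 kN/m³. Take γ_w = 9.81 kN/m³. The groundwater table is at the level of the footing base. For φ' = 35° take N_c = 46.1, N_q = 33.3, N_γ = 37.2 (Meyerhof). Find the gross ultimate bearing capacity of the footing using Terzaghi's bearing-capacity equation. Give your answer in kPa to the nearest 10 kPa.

q_ult ≈ 2050 kPa

Overburden at base level: q = 18.1 × 1.4 = 25.34 kPa.
Below the base the soil is submerged, so the ½γBN_γ term uses γ' = 19.4 − 9.81 = 9.59 kN/m³.
Cohesion term c·N_c = 10 × 46.1 = 461 kPa; surcharge term q·N_q = 25.34 × 33.3 = 843.82 kPa; self-weight term 0.5·γ·B·N_γ = 0.5 × 9.59 × 4.2 × 37.2 = 749.17 kPa.
q_ult = 461 + 843.82 + 749.17 = 2054 kPa.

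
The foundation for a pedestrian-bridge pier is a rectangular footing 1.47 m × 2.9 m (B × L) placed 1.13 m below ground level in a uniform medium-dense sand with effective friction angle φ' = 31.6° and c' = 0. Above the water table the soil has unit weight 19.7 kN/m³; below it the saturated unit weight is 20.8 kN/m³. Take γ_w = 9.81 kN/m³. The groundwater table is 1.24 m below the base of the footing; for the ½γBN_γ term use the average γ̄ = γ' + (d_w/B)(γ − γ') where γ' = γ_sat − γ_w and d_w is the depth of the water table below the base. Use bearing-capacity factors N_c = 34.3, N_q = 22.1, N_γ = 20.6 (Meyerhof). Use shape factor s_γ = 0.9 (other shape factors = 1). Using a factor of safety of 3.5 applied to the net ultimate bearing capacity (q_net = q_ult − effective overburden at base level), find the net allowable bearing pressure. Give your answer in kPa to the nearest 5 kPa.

Overburden at base level: q = 19.7 × 1.13 = 22.261 kPa.
The water table is 1.24 m below the base (< B = 1.47 m), so the ½γBN_γ term uses γ̄ = γ' + (d_w/B)(γ − γ') = 10.99 + (1.24/1.47)(19.7 − 10.99) = 18.337 kN/m³.
Surcharge term q·N_q = 22.261 × 22.1 = 491.97 kPa; self-weight term 0.5·γ·B·N_γ·s_γ = 0.5 × 18.337 × 1.47 × 20.6 × 0.9 = 249.88 kPa.
q_ult = 491.97 + 249.88 = 741.85 kPa.
Net ultimate: q_net = 741.85 − 22.261 = 719.59 kPa.
q_all(net) = 719.59 / 3.5 = 205.6 kPa.

q_all(net) ≈ 205 kPa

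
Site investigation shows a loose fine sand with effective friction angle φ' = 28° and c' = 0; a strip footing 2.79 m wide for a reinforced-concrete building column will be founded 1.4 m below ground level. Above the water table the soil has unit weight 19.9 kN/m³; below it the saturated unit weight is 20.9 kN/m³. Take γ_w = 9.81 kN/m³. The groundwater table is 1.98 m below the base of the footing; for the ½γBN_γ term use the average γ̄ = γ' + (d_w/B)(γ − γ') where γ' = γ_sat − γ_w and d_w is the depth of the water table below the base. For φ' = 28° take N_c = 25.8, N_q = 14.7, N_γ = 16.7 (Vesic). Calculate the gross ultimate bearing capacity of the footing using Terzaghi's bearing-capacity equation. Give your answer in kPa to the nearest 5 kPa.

Overburden at base level: q = 19.9 × 1.4 = 27.86 kPa.
The water table is 1.98 m below the base (< B = 2.79 m), so the ½γBN_γ term uses γ̄ = γ' + (d_w/B)(γ − γ') = 11.09 + (1.98/2.79)(19.9 − 11.09) = 17.342 kN/m³.
Surcharge term q·N_q = 27.86 × 14.7 = 409.54 kPa; self-weight term 0.5·γ·B·N_γ = 0.5 × 17.342 × 2.79 × 16.7 = 404.01 kPa.
q_ult = 409.54 + 404.01 = 813.56 kPa.

q_ult ≈ 815 kPa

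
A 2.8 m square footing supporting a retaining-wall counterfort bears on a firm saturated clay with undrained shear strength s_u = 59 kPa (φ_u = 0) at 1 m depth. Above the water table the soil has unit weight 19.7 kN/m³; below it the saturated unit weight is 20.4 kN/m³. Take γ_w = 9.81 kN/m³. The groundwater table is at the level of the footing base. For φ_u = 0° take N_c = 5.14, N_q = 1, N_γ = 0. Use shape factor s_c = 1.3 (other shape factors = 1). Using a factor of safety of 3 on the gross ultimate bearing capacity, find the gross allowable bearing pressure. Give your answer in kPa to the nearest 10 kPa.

q = γ·D_f = 19.7 × 1 = 19.7 kPa.
c·N_c·s_c = 59 × 5.14 × 1.3 = 394.24 kPa
q·N_q = 19.7 × 1 = 19.7 kPa
q_ult = 394.24 + 19.7 = 413.94 kPa.
q_all = 413.94 / 3 = 137.98 kPa.

q_all ≈ 140 kPa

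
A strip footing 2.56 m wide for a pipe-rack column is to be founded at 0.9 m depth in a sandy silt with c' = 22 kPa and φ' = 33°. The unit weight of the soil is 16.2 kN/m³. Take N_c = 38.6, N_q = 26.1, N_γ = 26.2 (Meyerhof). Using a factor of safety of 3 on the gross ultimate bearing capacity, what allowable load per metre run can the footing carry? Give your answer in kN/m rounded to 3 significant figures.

q = γ·D_f = 16.2 × 0.9 = 14.58 kPa.
c·N_c = 22 × 38.6 = 849.2 kPa
q·N_q = 14.58 × 26.1 = 380.54 kPa
0.5·γ·B·N_γ = 0.5 × 16.2 × 2.56 × 26.2 = 543.28 kPa
q_ult = 849.2 + 380.54 + 543.28 = 1773 kPa.
Gross allowable pressure q_all = 1773 / 3 = 591.01 kPa.
Allowable wall load = q_all × B = 591.01 × 2.56 = 1513 kN per metre run.

≈ 1510 kN/m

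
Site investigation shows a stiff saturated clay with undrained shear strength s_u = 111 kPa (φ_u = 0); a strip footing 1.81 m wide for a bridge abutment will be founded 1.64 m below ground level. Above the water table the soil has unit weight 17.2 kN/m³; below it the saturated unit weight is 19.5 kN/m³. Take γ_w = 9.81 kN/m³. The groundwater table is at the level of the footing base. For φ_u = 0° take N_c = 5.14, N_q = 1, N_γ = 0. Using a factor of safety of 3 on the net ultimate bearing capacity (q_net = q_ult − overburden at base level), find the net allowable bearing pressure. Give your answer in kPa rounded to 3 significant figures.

q = γ·D_f = 17.2 × 1.64 = 28.208 kPa.
c·N_c = 111 × 5.14 = 570.54 kPa
q·N_q = 28.208 × 1 = 28.208 kPa
q_ult = 570.54 + 28.208 = 598.75 kPa.
q_net = 598.75 − 28.208 = 570.54 kPa.
q_all(net) = 570.54 / 3 = 190.18 kPa.

q_all(net) ≈ 190 kPa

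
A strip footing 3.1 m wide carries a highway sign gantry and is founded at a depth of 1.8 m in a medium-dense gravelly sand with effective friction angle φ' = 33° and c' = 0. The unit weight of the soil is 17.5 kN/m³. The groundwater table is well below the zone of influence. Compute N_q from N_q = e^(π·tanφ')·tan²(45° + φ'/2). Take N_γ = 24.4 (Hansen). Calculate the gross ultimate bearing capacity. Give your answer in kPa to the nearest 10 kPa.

q_ult ≈ 1480 kPa

tan33° = 0.6494, so N_q = e^(π×0.6494)·tan²(61.5°) = 7.692 × 3.392 = 26.09.
Overburden at base level: q = 17.5 × 1.8 = 31.5 kPa.
Surcharge term q·N_q = 31.5 × 26.092 = 821.9 kPa; self-weight term 0.5·γ·B·N_γ = 0.5 × 17.5 × 3.1 × 24.4 = 661.85 kPa.
q_ult = 821.9 + 661.85 = 1483.7 kPa.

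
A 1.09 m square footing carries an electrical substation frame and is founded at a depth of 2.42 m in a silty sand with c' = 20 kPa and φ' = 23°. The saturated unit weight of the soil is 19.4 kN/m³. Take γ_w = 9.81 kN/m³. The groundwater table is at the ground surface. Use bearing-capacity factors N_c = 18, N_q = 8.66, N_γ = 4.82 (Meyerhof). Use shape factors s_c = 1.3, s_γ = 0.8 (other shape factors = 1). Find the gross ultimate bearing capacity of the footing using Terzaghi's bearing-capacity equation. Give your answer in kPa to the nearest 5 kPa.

With the water table at the surface the whole profile is submerged: γ' = 19.4 − 9.81 = 9.59 kN/m³, so q = γ'·D_f = 23.208 kPa; the same γ' applies in the ½γBN_γ term.
q_ult = c·N_c·s_c + q·N_q + 0.5·γ·B·N_γ·s_γ
     = 20 × 18 × 1.3 + 23.208 × 8.66 + 0.5 × 9.59 × 1.09 × 4.82 × 0.8
     = 468 + 200.98 + 20.154 = 689.13 kPa.

q_ult ≈ 690 kPa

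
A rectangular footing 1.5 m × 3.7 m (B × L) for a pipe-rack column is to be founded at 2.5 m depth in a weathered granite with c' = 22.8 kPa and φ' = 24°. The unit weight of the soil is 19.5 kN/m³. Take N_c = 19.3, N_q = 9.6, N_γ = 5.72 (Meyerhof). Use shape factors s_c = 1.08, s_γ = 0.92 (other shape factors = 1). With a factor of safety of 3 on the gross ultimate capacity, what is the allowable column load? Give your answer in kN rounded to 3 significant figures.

P_all ≈ 1890 kN

Overburden at base level: q = 19.5 × 2.5 = 48.75 kPa.
Cohesion term c·N_c·s_c = 22.8 × 19.3 × 1.08 = 475.24 kPa; surcharge term q·N_q = 48.75 × 9.6 = 468 kPa; self-weight term 0.5·γ·B·N_γ·s_γ = 0.5 × 19.5 × 1.5 × 5.72 × 0.92 = 76.963 kPa.
q_ult = 475.24 + 468 + 76.963 = 1020.2 kPa.
Gross allowable pressure q_all = 1020.2 / 3 = 340.07 kPa.
Footing area = 5.55 m², so allowable column load = 340.07 × 5.55 = 1887.4 kN.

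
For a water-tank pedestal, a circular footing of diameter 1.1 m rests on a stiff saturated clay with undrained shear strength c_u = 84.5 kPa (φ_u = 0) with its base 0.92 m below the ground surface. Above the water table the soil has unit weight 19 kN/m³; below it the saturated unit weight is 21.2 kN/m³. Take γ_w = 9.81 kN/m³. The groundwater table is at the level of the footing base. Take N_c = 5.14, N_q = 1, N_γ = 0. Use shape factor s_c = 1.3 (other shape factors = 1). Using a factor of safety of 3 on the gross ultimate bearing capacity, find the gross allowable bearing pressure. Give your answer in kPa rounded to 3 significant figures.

q = γ·D_f = 19 × 0.92 = 17.48 kPa.
c·N_c·s_c = 84.5 × 5.14 × 1.3 = 564.63 kPa
q·N_q = 17.48 × 1 = 17.48 kPa
q_ult = 564.63 + 17.48 = 582.11 kPa.
q_all = 582.11 / 3 = 194.04 kPa.

q_all ≈ 194 kPa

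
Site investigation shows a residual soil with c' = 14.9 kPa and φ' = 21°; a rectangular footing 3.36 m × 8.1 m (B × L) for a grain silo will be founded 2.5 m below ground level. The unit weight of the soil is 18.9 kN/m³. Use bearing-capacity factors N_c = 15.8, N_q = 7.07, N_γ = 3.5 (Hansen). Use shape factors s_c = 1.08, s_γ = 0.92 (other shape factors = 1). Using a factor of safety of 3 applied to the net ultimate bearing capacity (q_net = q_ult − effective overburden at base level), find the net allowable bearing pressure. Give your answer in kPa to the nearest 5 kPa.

q_all(net) ≈ 215 kPa

q = γ·D_f = 18.9 × 2.5 = 47.25 kPa.
c·N_c·s_c = 14.9 × 15.8 × 1.08 = 254.25 kPa
q·N_q = 47.25 × 7.07 = 334.06 kPa
0.5·γ·B·N_γ·s_γ = 0.5 × 18.9 × 3.36 × 3.5 × 0.92 = 102.24 kPa
q_ult = 254.25 + 334.06 + 102.24 = 690.55 kPa.
Net ultimate: q_net = 690.55 − 47.25 = 643.3 kPa.
q_all(net) = 643.3 / 3 = 214.43 kPa.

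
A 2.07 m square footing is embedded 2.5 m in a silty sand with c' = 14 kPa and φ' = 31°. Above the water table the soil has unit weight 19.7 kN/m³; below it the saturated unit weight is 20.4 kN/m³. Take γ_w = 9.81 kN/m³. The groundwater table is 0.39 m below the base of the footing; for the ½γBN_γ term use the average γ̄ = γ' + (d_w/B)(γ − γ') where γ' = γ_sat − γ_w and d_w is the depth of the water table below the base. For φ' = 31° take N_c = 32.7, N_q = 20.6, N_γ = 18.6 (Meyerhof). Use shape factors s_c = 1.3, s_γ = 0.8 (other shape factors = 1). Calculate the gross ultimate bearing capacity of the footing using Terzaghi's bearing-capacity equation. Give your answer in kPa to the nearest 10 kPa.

q_ult ≈ 1800 kPa

q = γ·D_f = 19.7 × 2.5 = 49.25 kPa.
γ' = 10.59 kN/m³; averaging over the depth B below the base, γ̄ = γ' + (d_w/B)(γ − γ') = 12.306 kN/m³.
c·N_c·s_c = 14 × 32.7 × 1.3 = 595.14 kPa
q·N_q = 49.25 × 20.6 = 1014.6 kPa
0.5·γ·B·N_γ·s_γ = 0.5 × 12.306 × 2.07 × 18.6 × 0.8 = 189.53 kPa
q_ult = 595.14 + 1014.6 + 189.53 = 1799.2 kPa.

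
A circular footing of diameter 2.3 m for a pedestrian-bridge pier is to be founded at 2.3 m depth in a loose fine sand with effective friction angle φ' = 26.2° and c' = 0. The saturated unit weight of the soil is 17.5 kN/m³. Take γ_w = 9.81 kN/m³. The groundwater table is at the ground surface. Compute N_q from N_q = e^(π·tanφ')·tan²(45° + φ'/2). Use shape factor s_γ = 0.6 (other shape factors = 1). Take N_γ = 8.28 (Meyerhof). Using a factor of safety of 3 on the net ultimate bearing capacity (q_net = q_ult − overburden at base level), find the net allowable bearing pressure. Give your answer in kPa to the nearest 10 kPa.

N_q = e^(π·tan26.2°)·tan²(58.1°) = 12.11.
γ' = 17.5 − 9.81 = 7.69 kN/m³ (submerged throughout). q = 7.69 × 2.3 = 17.687 kPa; the same γ' applies in the ½γBN_γ term.
q·N_q = 17.687 × 12.11 = 214.19 kPa
0.5·γ·B·N_γ·s_γ = 0.5 × 7.69 × 2.3 × 8.28 × 0.6 = 43.935 kPa
q_ult = 214.19 + 43.935 = 258.13 kPa.
q_net = 258.13 − 17.687 = 240.44 kPa.
q_all(net) = 240.44 / 3 = 80.147 kPa.

q_all(net) ≈ 80 kPa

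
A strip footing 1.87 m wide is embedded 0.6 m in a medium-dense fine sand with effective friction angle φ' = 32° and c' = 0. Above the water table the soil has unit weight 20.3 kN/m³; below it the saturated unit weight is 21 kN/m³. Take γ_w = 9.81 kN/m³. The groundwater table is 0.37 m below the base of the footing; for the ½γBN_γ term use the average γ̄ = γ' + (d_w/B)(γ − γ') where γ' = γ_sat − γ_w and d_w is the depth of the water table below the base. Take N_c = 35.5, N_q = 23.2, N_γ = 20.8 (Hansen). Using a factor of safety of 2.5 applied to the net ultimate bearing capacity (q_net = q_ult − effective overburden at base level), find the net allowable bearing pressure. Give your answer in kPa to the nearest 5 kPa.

Effective surcharge at the founding depth q = γ·D_f = 20.3 × 0.6 = 12.18 kPa.
With d_w = 0.37 m < B, γ̄ = 11.19 + (0.37/1.87) × (20.3 − 11.19) = 12.993 kN/m³.
q_ult = q·N_q + 0.5·γ·B·N_γ
     = 12.18 × 23.2 + 0.5 × 12.993 × 1.87 × 20.8
     = 282.58 + 252.68 = 535.25 kPa.
Net ultimate: q_net = 535.25 − 12.18 = 523.07 kPa.
q_all(net) = 523.07 / 2.5 = 209.23 kPa.

q_all(net) ≈ 210 kPa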